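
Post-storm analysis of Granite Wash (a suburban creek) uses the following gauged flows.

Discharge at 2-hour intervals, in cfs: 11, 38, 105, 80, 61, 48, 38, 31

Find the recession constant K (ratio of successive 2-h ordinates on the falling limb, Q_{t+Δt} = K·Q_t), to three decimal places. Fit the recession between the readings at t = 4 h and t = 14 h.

Using the recession-limb readings at t = 4 h and t = 14 h: Q falls from 105 to 31 cfs over 5 intervals.
K = (Q₂/Q₁)^(1/5) = (31/105)^(1/5) = 0.783.

K ≈ 0.783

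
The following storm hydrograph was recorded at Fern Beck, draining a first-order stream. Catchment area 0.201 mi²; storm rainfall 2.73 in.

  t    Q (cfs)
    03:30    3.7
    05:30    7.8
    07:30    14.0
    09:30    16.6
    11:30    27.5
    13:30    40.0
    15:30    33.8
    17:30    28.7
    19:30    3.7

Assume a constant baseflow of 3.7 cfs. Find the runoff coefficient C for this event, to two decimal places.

C ≈ 0.80

ΣQ_DR = 142.5 cfs; V = ΣQ_DR·Δt = 1.026 × 10^6 ft³.
Runoff depth d = V / A = 2.197 in.
C = d / P = 2.197 / 2.73 = 0.80.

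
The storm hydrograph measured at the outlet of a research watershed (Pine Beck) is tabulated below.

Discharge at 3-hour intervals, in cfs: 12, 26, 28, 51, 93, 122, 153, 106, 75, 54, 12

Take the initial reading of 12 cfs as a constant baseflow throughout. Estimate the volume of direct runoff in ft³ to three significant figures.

V ≈ 6.48 × 10^6 ft³

Direct-runoff ordinates (Q − Q_b): 0.0, 14.0, 16.0, 39.0, 81.0, 110.0, 141.0, 94.0, 63.0, 42.0, 0.0 cfs.
ΣQ_DR = 600.0 cfs.
With Δt = 3 h = 10800 s, V = ΣQ_DR · Δt = 600.0 × 10800 = 6.48 × 10^6 ft³.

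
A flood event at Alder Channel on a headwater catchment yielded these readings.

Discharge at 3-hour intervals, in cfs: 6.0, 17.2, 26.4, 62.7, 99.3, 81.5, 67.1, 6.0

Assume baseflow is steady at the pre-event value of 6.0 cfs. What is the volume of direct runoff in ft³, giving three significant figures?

V ≈ 3.44 × 10^6 ft³

Direct-runoff ordinates (Q − Q_b): 0.0, 11.2, 20.4, 56.7, 93.3, 75.5, 61.1, 0.0 cfs.
ΣQ_DR = 318.2 cfs.
With Δt = 3 h = 10800 s, V = ΣQ_DR · Δt = 318.2 × 10800 = 3.44 × 10^6 ft³.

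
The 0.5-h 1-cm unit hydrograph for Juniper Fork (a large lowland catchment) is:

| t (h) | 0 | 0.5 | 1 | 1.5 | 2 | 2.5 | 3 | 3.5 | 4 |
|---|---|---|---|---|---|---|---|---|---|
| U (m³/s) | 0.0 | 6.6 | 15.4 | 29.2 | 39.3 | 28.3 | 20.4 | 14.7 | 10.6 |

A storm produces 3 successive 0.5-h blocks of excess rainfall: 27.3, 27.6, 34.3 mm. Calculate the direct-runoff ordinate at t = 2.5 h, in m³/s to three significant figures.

Q ≈ 286 m³/s

By discrete convolution, Q_j = Σ (P_i / 10 mm) · U_{j−i}.
At t = 2.5 h (j=5): Q = (27.3/10)·28.3 + (27.6/10)·39.3 + (34.3/10)·29.2 = 286 m³/s.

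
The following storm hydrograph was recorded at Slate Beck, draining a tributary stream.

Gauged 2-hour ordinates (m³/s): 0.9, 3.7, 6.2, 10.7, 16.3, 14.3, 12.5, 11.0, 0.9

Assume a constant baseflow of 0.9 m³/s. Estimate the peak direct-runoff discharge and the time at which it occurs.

Subtracting baseflow gives direct-runoff ordinates: 0.0, 2.8, 5.3, 9.8, 15.4, 13.4, 11.6, 10.1, 0.0 m³/s.
The maximum is 15.4 m³/s, occurring at the reading for t = 8 h.

Q_p = 15.4 m³/s at t = 8 h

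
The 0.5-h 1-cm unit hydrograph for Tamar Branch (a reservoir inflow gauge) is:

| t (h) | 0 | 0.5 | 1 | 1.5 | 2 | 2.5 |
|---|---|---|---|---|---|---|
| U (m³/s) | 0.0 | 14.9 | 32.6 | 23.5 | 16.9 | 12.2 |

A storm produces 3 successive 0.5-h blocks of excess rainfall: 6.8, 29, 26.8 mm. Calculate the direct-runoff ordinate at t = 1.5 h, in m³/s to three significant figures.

By discrete convolution, Q_j = Σ (P_i / 10 mm) · U_{j−i}.
At t = 1.5 h (j=3): Q = (6.8/10)·23.5 + (29/10)·32.6 + (26.8/10)·14.9 = 150 m³/s.

Q ≈ 150 m³/s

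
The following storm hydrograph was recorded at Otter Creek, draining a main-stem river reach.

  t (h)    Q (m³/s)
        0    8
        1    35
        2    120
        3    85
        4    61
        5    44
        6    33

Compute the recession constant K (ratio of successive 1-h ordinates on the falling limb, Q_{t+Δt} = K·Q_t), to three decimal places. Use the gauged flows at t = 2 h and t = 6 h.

Using the recession-limb readings at t = 2 h and t = 6 h: Q falls from 120 to 33 m³/s over 4 intervals.
K = (Q₂/Q₁)^(1/4) = (33/120)^(1/4) = 0.724.

K ≈ 0.724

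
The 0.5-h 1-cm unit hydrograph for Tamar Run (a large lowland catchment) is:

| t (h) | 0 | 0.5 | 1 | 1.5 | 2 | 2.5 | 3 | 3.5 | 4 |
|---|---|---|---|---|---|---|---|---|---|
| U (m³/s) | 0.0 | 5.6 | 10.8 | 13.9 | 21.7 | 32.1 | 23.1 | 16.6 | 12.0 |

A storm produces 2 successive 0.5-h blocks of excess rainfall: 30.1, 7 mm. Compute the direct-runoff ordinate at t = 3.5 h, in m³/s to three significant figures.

By discrete convolution, Q_j = Σ (P_i / 10 mm) · U_{j−i}.
At t = 3.5 h (j=7): Q = (30.1/10)·16.6 + (7/10)·23.1 = 66.1 m³/s.

Q ≈ 66.1 m³/s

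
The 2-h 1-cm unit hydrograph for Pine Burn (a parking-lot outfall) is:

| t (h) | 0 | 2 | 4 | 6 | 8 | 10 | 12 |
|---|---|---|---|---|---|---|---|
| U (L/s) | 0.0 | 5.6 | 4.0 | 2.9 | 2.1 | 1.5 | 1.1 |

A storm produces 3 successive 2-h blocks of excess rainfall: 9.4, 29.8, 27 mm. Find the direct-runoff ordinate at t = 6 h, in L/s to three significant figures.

By discrete convolution, Q_j = Σ (P_i / 10 mm) · U_{j−i}.
At t = 6 h (j=3): Q = (9.4/10)·2.9 + (29.8/10)·4.0 + (27/10)·5.6 = 29.8 L/s.

Q ≈ 29.8 L/s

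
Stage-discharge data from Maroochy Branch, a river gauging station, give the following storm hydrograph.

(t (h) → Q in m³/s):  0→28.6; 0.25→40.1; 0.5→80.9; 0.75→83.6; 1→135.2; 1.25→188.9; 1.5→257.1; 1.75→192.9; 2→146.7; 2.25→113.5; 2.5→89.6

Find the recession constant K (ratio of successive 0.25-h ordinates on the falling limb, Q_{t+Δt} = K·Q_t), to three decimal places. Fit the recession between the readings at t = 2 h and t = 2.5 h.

K ≈ 0.782

Using the recession-limb readings at t = 2 h and t = 2.5 h: Q falls from 146.7 to 89.6 m³/s over 2 intervals.
K = (Q₂/Q₁)^(1/2) = (89.6/146.7)^(1/2) = 0.782.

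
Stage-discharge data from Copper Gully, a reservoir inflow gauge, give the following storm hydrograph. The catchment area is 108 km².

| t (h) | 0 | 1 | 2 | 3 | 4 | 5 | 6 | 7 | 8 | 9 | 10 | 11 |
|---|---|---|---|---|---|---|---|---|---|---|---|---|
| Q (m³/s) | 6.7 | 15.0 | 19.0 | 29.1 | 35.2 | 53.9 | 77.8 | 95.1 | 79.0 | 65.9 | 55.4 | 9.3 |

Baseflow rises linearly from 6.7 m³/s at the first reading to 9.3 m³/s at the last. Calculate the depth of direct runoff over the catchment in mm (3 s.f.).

Direct runoff: 0.00, 8.06, 11.83, 21.69, 27.55, 46.02, 69.68, 86.75, 70.41, 57.07, 46.34, 0.00 m³/s; ΣQ_DR = 445.4 m³/s.
V = ΣQ_DR · Δt = 445.4 × 3600 s = 1.603 × 10^6 m³.
Over A = 108 km², depth = V / A = 14.8 mm.

d ≈ 14.8 mm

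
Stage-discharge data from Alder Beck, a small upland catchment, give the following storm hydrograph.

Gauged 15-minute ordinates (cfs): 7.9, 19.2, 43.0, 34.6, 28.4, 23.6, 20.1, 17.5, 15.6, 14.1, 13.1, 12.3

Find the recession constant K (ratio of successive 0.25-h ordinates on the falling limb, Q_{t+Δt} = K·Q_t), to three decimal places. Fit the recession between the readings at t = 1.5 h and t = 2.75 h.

Using the recession-limb readings at t = 1.5 h and t = 2.75 h: Q falls from 20.1 to 12.3 cfs over 5 intervals.
K = (Q₂/Q₁)^(1/5) = (12.3/20.1)^(1/5) = 0.906.

K ≈ 0.906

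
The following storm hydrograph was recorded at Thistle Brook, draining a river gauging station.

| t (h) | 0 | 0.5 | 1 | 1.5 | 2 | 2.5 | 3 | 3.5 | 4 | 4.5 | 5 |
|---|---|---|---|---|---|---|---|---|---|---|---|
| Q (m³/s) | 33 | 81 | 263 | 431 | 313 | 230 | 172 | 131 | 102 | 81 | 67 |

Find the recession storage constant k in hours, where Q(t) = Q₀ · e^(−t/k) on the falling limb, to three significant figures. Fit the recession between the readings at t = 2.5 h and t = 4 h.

On the falling limb, Q drops from 230 to 102 m³/s between t = 2.5 h and t = 4 h (Δt = 1.5 h).
k = −Δt / ln(Q₂/Q₁) = −1.5 / ln(102/230) = 1.84 h.

k ≈ 1.84 h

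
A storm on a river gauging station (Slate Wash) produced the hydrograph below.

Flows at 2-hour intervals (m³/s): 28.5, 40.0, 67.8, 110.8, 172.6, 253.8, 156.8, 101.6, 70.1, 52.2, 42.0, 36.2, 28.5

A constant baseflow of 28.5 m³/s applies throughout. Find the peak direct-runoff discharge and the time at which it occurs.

Subtracting baseflow gives direct-runoff ordinates: 0.0, 11.5, 39.3, 82.3, 144.1, 225.3, 128.3, 73.1, 41.6, 23.7, 13.5, 7.7, 0.0 m³/s.
The maximum is 225.3 m³/s, occurring at the reading for t = 10 h.

Q_p = 225.3 m³/s at t = 10 h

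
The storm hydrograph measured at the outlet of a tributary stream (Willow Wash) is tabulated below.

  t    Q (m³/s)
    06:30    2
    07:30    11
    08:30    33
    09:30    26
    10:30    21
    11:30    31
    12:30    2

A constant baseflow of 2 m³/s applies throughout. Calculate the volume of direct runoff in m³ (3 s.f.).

V ≈ 4.03 × 10^5 m³

Direct-runoff ordinates (Q − Q_b): 0.0, 9.0, 31.0, 24.0, 19.0, 29.0, 0.0 m³/s.
ΣQ_DR = 112.0 m³/s.
With Δt = 1 h = 3600 s, V = ΣQ_DR · Δt = 112.0 × 3600 = 4.03 × 10^5 m³.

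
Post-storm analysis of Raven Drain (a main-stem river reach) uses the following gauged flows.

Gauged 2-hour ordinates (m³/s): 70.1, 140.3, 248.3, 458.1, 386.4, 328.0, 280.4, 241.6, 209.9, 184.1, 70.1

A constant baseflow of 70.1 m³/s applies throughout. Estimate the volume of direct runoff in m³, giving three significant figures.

Direct-runoff ordinates (Q − Q_b): 0.0, 70.2, 178.2, 388.0, 316.3, 257.9, 210.3, 171.5, 139.8, 114.0, 0.0 m³/s.
ΣQ_DR = 1846 m³/s.
With Δt = 2 h = 7200 s, V = ΣQ_DR · Δt = 1846 × 7200 = 1.33 × 10^7 m³.

V ≈ 1.33 × 10^7 m³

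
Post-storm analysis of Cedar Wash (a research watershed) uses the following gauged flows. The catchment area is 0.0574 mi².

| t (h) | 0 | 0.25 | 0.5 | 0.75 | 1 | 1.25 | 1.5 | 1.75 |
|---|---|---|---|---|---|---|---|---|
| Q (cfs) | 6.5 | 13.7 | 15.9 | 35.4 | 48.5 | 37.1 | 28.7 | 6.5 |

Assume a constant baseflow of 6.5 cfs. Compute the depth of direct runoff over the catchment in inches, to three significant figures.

Direct runoff: 0.0, 7.2, 9.4, 28.9, 42.0, 30.6, 22.2, 0.0 cfs; ΣQ_DR = 140.3 cfs.
V = ΣQ_DR · Δt = 140.3 × 900 s = 1.263 × 10^5 ft³.
Over A = 0.0574 mi², depth = V / A = 0.947 in.

d ≈ 0.947 in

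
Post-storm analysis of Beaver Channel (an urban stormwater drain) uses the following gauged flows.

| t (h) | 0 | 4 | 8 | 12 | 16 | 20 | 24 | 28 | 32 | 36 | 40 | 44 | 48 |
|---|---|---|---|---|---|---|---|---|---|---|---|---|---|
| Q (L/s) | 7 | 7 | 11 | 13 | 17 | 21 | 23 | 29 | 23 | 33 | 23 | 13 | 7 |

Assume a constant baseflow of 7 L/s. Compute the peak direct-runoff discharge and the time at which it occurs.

Q_p = 26.0 L/s at t = 36 h

Subtracting baseflow gives direct-runoff ordinates: 0.0, 0.0, 4.0, 6.0, 10.0, 14.0, 16.0, 22.0, 16.0, 26.0, 16.0, 6.0, 0.0 L/s.
The maximum is 26.0 L/s, occurring at the reading for t = 36 h.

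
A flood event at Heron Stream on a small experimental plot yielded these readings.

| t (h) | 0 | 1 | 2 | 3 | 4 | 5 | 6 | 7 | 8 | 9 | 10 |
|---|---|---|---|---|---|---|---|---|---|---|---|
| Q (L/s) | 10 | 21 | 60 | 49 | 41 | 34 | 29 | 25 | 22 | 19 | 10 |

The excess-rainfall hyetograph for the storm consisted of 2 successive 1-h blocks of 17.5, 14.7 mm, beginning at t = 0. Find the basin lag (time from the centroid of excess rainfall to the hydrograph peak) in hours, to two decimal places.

t_L ≈ 1.04 h

Centroid of excess rainfall: t_c = Σ P_i·t̄_i / ΣP_i = 0.9565 h (block centres at 0.5, 1.5 h).
Hydrograph peak occurs at t = 2 h, so basin lag t_L = 2 − 0.9565 = 1.04 h.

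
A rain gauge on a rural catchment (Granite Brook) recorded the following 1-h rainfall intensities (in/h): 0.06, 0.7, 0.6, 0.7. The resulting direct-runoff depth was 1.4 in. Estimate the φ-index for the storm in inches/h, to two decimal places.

Only the 3 blocks with intensity above φ contribute runoff: 0.7, 0.6, 0.7 in/h.
Σ(I−φ)·Δt = d  ⇒  (0.7+0.6+0.7 − 3φ)·1 = 1.4
φ = (2.000 − 1.4/1) / 3 = 0.20 in/h.

φ ≈ 0.20 in/h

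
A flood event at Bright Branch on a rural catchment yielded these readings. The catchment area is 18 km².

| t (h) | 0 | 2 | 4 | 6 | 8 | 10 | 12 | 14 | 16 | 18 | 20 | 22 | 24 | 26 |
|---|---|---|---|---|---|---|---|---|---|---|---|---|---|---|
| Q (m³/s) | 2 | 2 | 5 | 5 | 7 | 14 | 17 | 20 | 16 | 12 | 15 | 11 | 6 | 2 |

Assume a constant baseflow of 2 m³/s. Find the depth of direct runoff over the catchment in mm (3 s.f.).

d ≈ 42.4 mm

Direct runoff: 0.0, 0.0, 3.0, 3.0, 5.0, 12.0, 15.0, 18.0, 14.0, 10.0, 13.0, 9.0, 4.0, 0.0 m³/s; ΣQ_DR = 106.0 m³/s.
V = ΣQ_DR · Δt = 106.0 × 7200 s = 7.632 × 10^5 m³.
Over A = 18 km², depth = V / A = 42.4 mm.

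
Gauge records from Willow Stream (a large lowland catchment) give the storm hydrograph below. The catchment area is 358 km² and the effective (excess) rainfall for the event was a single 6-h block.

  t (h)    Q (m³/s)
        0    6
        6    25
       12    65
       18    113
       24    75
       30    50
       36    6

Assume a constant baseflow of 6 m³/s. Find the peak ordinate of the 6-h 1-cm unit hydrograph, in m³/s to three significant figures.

Direct runoff: 0.0, 19.0, 59.0, 107.0, 69.0, 44.0, 0.0 m³/s; ΣQ_DR = 298.0 m³/s, peak = 107.0 m³/s.
Runoff depth d = ΣQ_DR·Δt / A = 298.0 × 21600 / (358 km²) = 17.98 mm.
The 1-cm UH is the DRH scaled by (10 mm)/d, so U_p = 107.0 × 10/17.98 = 59.5 m³/s.

U_p ≈ 59.5 m³/s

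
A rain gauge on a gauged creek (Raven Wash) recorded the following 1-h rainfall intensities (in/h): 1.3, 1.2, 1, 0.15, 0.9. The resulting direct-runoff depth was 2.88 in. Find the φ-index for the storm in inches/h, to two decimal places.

Only the 4 blocks with intensity above φ contribute runoff: 1.3, 1.2, 1, 0.9 in/h.
Σ(I−φ)·Δt = d  ⇒  (1.3+1.2+1+0.9 − 4φ)·1 = 2.88
φ = (4.400 − 2.88/1) / 4 = 0.38 in/h.

φ ≈ 0.38 in/h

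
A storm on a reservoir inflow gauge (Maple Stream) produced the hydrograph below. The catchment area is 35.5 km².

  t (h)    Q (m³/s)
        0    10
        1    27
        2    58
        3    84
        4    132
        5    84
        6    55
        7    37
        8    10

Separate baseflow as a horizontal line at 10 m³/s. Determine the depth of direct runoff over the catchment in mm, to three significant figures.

Direct runoff: 0.0, 17.0, 48.0, 74.0, 122.0, 74.0, 45.0, 27.0, 0.0 m³/s; ΣQ_DR = 407.0 m³/s.
V = ΣQ_DR · Δt = 407.0 × 3600 s = 1.465 × 10^6 m³.
Over A = 35.5 km², depth = V / A = 41.3 mm.

d ≈ 41.3 mm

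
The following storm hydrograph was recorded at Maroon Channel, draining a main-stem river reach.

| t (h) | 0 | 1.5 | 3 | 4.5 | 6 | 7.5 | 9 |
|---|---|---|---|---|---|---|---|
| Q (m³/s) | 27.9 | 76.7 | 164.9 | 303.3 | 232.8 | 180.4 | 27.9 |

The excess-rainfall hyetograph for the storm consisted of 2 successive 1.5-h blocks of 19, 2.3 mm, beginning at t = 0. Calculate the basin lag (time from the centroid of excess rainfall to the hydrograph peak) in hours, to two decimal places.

Centroid of excess rainfall: t_c = Σ P_i·t̄_i / ΣP_i = 0.9120 h (block centres at 0.75, 2.25 h).
Hydrograph peak occurs at t = 4.5 h, so basin lag t_L = 4.5 − 0.9120 = 3.59 h.

t_L ≈ 3.59 h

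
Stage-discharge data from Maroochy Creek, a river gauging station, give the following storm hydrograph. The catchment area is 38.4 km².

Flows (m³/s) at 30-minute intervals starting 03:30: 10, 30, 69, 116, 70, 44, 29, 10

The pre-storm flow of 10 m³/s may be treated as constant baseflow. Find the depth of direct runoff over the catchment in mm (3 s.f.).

Direct runoff: 0.0, 20.0, 59.0, 106.0, 60.0, 34.0, 19.0, 0.0 m³/s; ΣQ_DR = 298.0 m³/s.
V = ΣQ_DR · Δt = 298.0 × 1800 s = 5.364 × 10^5 m³.
Over A = 38.4 km², depth = V / A = 14.0 mm.

d ≈ 14.0 mm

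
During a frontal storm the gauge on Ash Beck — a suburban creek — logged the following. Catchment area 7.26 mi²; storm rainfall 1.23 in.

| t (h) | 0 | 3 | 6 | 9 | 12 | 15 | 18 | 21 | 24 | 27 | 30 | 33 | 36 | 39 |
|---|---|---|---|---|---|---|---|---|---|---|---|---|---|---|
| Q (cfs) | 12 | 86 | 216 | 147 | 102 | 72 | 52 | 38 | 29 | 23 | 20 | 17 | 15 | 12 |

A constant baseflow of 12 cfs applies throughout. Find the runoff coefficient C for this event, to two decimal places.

C ≈ 0.35

ΣQ_DR = 673.0 cfs; V = ΣQ_DR·Δt = 7.268 × 10^6 ft³.
Runoff depth d = V / A = 0.4309 in.
C = d / P = 0.4309 / 1.23 = 0.35.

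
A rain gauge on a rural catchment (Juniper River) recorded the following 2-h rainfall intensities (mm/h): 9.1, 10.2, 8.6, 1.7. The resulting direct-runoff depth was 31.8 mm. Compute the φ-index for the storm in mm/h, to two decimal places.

φ ≈ 4.00 mm/h

Only the 3 blocks with intensity above φ contribute runoff: 9.1, 10.2, 8.6 mm/h.
Σ(I−φ)·Δt = d  ⇒  (9.1+10.2+8.6 − 3φ)·2 = 31.8
φ = (27.90 − 31.8/2) / 3 = 4.00 mm/h.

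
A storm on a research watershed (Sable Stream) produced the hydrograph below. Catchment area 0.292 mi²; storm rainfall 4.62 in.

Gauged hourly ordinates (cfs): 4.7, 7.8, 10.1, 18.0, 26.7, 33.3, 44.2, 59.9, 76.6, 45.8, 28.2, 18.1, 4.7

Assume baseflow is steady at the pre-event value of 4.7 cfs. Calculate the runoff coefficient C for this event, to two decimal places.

C ≈ 0.36

ΣQ_DR = 317.0 cfs; V = ΣQ_DR·Δt = 1.141 × 10^6 ft³.
Runoff depth d = V / A = 1.682 in.
C = d / P = 1.682 / 4.62 = 0.36.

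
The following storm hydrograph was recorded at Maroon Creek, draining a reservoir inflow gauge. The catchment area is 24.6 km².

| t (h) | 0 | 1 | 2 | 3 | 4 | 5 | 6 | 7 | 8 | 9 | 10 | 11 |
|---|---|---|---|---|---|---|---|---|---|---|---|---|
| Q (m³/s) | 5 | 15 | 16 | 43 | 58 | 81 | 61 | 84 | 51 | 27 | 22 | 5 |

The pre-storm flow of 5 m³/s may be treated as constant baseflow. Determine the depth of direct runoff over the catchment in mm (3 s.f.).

d ≈ 59.7 mm

Direct runoff: 0.0, 10.0, 11.0, 38.0, 53.0, 76.0, 56.0, 79.0, 46.0, 22.0, 17.0, 0.0 m³/s; ΣQ_DR = 408.0 m³/s.
V = ΣQ_DR · Δt = 408.0 × 3600 s = 1.469 × 10^6 m³.
Over A = 24.6 km², depth = V / A = 59.7 mm.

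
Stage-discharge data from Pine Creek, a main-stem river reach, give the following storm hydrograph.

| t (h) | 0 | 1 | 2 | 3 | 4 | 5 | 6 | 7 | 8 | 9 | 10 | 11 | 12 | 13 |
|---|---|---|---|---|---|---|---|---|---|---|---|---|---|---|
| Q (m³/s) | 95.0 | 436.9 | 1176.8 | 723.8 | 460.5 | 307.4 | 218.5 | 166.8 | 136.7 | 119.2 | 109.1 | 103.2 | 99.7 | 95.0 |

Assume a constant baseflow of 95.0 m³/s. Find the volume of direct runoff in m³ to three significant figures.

Direct-runoff ordinates (Q − Q_b): 0.0, 341.9, 1081.8, 628.8, 365.5, 212.4, 123.5, 71.8, 41.7, 24.2, 14.1, 8.2, 4.7, 0.0 m³/s.
ΣQ_DR = 2919 m³/s.
With Δt = 1 h = 3600 s, V = ΣQ_DR · Δt = 2919 × 3600 = 1.05 × 10^7 m³.

V ≈ 1.05 × 10^7 m³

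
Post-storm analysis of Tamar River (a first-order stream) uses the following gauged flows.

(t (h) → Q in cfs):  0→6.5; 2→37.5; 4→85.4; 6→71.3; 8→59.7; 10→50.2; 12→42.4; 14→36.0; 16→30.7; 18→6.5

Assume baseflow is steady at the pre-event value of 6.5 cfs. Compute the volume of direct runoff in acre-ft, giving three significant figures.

V ≈ 59.7 acre-ft

Direct-runoff ordinates (Q − Q_b): 0.0, 31.0, 78.9, 64.8, 53.2, 43.7, 35.9, 29.5, 24.2, 0.0 cfs.
ΣQ_DR = 361.2 cfs.
With Δt = 2 h = 7200 s, V = ΣQ_DR · Δt = 361.2 × 7200 = 2.60 × 10^6 ft³ = 59.7 acre-ft.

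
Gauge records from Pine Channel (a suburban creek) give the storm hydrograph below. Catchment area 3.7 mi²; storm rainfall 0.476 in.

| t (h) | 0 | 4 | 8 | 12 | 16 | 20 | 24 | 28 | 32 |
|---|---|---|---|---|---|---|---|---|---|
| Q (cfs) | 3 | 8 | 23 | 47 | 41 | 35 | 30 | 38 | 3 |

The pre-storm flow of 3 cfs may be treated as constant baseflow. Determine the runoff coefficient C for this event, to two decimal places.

C ≈ 0.71

ΣQ_DR = 201.0 cfs; V = ΣQ_DR·Δt = 2.894 × 10^6 ft³.
Runoff depth d = V / A = 0.3367 in.
C = d / P = 0.3367 / 0.476 = 0.71.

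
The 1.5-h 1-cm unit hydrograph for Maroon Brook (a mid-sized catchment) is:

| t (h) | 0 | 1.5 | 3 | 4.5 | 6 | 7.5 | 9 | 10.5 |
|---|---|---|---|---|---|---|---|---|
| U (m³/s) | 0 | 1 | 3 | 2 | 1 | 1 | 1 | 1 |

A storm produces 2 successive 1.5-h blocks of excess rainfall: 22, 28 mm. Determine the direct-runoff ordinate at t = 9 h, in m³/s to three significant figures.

Q ≈ 5.00 m³/s

By discrete convolution, Q_j = Σ (P_i / 10 mm) · U_{j−i}.
At t = 9 h (j=6): Q = (22/10)·1 + (28/10)·1 = 5.00 m³/s.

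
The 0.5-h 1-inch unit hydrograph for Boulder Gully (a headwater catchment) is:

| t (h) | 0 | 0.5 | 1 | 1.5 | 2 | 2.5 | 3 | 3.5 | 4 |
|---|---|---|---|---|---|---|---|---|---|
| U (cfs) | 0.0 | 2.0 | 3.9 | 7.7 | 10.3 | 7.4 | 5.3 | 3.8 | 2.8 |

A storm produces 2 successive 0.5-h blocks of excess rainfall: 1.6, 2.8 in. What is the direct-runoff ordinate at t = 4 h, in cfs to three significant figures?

By discrete convolution, Q_j = Σ (P_i / 1 in) · U_{j−i}.
At t = 4 h (j=8): Q = (1.6/1)·2.8 + (2.8/1)·3.8 = 15.1 cfs.

Q ≈ 15.1 cfs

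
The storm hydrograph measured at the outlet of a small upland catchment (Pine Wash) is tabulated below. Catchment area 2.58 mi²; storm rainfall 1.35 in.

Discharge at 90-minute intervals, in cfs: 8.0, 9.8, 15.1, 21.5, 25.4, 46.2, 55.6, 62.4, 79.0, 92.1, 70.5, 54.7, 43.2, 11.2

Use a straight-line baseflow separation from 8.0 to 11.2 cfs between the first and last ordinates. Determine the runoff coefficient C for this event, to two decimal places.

ΣQ_DR = 460.3 cfs; V = ΣQ_DR·Δt = 2.486 × 10^6 ft³.
Runoff depth d = V / A = 0.4147 in.
C = d / P = 0.4147 / 1.35 = 0.31.

C ≈ 0.31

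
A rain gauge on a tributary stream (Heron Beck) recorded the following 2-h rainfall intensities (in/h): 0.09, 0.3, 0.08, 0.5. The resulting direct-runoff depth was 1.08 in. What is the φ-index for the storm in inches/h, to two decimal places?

Only the 2 blocks with intensity above φ contribute runoff: 0.3, 0.5 in/h.
Σ(I−φ)·Δt = d  ⇒  (0.3+0.5 − 2φ)·2 = 1.08
φ = (0.8000 − 1.08/2) / 2 = 0.13 in/h.

φ ≈ 0.13 in/h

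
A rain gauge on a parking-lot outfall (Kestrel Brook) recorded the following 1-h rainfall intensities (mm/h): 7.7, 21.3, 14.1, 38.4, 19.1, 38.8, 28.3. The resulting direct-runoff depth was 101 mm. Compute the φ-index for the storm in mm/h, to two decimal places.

φ ≈ 9.83 mm/h

Only the 6 blocks with intensity above φ contribute runoff: 21.3, 14.1, 38.4, 19.1, 38.8, 28.3 mm/h.
Σ(I−φ)·Δt = d  ⇒  (21.3+14.1+38.4+19.1+38.8+28.3 − 6φ)·1 = 101
φ = (160.0 − 101/1) / 6 = 9.83 mm/h.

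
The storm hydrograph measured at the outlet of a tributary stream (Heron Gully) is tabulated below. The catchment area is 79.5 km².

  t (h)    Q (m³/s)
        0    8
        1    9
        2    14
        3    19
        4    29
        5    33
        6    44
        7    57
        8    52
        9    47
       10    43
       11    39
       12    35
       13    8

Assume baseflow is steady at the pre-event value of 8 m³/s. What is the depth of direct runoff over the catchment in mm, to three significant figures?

Direct runoff: 0.0, 1.0, 6.0, 11.0, 21.0, 25.0, 36.0, 49.0, 44.0, 39.0, 35.0, 31.0, 27.0, 0.0 m³/s; ΣQ_DR = 325.0 m³/s.
V = ΣQ_DR · Δt = 325.0 × 3600 s = 1.170 × 10^6 m³.
Over A = 79.5 km², depth = V / A = 14.7 mm.

d ≈ 14.7 mm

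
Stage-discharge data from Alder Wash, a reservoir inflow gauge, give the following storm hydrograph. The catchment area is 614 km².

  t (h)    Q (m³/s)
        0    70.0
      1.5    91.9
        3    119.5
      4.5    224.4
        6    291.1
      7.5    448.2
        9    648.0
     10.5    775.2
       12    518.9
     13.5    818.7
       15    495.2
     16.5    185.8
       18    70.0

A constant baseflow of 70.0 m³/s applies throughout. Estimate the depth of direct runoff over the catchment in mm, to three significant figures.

Direct runoff: 0.0, 21.9, 49.5, 154.4, 221.1, 378.2, 578.0, 705.2, 448.9, 748.7, 425.2, 115.8, 0.0 m³/s; ΣQ_DR = 3847 m³/s.
V = ΣQ_DR · Δt = 3847 × 5400 s = 2.077 × 10^7 m³.
Over A = 614 km², depth = V / A = 33.8 mm.

d ≈ 33.8 mm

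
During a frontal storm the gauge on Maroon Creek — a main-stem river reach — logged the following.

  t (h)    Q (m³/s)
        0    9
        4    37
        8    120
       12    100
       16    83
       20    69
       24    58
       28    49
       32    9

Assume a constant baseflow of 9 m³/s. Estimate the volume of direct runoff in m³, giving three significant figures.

Direct-runoff ordinates (Q − Q_b): 0.0, 28.0, 111.0, 91.0, 74.0, 60.0, 49.0, 40.0, 0.0 m³/s.
ΣQ_DR = 453.0 m³/s.
With Δt = 4 h = 14400 s, V = ΣQ_DR · Δt = 453.0 × 14400 = 6.52 × 10^6 m³.

V ≈ 6.52 × 10^6 m³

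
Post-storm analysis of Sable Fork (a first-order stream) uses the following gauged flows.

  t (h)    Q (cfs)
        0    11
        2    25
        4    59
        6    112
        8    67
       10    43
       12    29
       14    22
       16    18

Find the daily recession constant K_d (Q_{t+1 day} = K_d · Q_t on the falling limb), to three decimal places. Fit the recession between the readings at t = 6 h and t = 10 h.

Between t = 6 h and t = 10 h the flow falls from 112 to 43 cfs over 2×2 h = 4 h.
Per-interval ratio K = (43/112)^(1/2) = 0.6196; K_d = K^(24/2) = 0.003.

K_d ≈ 0.003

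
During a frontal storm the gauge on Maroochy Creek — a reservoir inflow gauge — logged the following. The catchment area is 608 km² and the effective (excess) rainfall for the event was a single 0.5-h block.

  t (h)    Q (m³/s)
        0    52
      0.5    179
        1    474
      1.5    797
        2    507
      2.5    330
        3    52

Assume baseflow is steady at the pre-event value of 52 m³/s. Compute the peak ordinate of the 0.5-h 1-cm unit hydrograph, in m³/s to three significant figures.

U_p ≈ 1240 m³/s

Direct runoff: 0.0, 127.0, 422.0, 745.0, 455.0, 278.0, 0.0 m³/s; ΣQ_DR = 2027 m³/s, peak = 745.0 m³/s.
Runoff depth d = ΣQ_DR·Δt / A = 2027 × 1800 / (608 km²) = 6.001 mm.
The 1-cm UH is the DRH scaled by (10 mm)/d, so U_p = 745.0 × 10/6.001 = 1240 m³/s.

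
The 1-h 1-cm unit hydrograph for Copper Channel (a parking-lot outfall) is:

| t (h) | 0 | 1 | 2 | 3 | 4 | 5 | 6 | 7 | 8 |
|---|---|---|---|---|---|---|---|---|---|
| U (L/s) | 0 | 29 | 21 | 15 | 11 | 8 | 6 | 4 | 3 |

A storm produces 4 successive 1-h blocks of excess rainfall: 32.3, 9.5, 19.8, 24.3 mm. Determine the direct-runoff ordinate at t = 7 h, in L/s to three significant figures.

By discrete convolution, Q_j = Σ (P_i / 10 mm) · U_{j−i}.
At t = 7 h (j=7): Q = (32.3/10)·4 + (9.5/10)·6 + (19.8/10)·8 + (24.3/10)·11 = 61.2 L/s.

Q ≈ 61.2 L/s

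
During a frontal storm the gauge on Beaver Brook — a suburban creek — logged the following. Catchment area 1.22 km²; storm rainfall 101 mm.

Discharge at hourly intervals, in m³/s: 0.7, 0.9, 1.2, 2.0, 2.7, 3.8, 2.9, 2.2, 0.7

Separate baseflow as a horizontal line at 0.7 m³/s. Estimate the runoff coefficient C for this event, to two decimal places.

ΣQ_DR = 10.80 m³/s; V = ΣQ_DR·Δt = 38880 m³.
Runoff depth d = V / A = 31.87 mm.
C = d / P = 31.87 / 101 = 0.32.

C ≈ 0.32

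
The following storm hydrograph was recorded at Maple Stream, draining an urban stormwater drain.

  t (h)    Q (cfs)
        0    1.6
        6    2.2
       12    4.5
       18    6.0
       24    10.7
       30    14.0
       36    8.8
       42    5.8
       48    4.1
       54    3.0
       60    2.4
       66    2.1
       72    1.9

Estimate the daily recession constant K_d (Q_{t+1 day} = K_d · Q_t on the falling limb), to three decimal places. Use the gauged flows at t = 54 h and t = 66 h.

K_d ≈ 0.490

Between t = 54 h and t = 66 h the flow falls from 3.0 to 2.1 cfs over 2×6 h = 12 h.
Per-interval ratio K = (2.1/3.0)^(1/2) = 0.8367; K_d = K^(24/6) = 0.490.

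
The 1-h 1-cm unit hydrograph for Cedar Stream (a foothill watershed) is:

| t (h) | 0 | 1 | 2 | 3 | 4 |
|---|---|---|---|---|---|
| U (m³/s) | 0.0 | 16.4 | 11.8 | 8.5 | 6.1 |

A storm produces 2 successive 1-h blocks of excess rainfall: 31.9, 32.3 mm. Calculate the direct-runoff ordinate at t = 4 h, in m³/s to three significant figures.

Q ≈ 46.9 m³/s

By discrete convolution, Q_j = Σ (P_i / 10 mm) · U_{j−i}.
At t = 4 h (j=4): Q = (31.9/10)·6.1 + (32.3/10)·8.5 = 46.9 m³/s.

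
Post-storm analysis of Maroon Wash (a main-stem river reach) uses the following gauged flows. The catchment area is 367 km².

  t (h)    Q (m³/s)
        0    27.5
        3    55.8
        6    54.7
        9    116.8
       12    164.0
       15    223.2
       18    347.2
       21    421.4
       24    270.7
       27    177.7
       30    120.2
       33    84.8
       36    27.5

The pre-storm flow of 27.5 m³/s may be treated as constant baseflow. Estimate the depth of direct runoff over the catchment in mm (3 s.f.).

d ≈ 51.0 mm

Direct runoff: 0.0, 28.3, 27.2, 89.3, 136.5, 195.7, 319.7, 393.9, 243.2, 150.2, 92.7, 57.3, 0.0 m³/s; ΣQ_DR = 1734 m³/s.
V = ΣQ_DR · Δt = 1734 × 10800 s = 1.873 × 10^7 m³.
Over A = 367 km², depth = V / A = 51.0 mm.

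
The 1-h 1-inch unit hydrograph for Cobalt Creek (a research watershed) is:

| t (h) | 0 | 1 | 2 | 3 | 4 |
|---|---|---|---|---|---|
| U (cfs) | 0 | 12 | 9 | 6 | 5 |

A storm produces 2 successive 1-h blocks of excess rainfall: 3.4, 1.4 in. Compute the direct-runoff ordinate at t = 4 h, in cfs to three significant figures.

Q ≈ 25.4 cfs

By discrete convolution, Q_j = Σ (P_i / 1 in) · U_{j−i}.
At t = 4 h (j=4): Q = (3.4/1)·5 + (1.4/1)·6 = 25.4 cfs.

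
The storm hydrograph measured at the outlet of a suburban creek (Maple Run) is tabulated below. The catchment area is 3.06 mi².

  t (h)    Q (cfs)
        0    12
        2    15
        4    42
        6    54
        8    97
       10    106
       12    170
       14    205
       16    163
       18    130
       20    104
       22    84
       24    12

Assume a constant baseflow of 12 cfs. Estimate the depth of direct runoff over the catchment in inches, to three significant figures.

Direct runoff: 0.0, 3.0, 30.0, 42.0, 85.0, 94.0, 158.0, 193.0, 151.0, 118.0, 92.0, 72.0, 0.0 cfs; ΣQ_DR = 1038 cfs.
V = ΣQ_DR · Δt = 1038 × 7200 s = 7.474 × 10^6 ft³.
Over A = 3.06 mi², depth = V / A = 1.05 in.

d ≈ 1.05 in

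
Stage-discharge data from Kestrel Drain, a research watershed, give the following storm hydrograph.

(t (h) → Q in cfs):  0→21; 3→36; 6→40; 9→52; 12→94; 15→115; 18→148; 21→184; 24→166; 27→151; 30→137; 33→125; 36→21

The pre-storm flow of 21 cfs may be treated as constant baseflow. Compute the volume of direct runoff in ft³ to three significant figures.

Direct-runoff ordinates (Q − Q_b): 0.0, 15.0, 19.0, 31.0, 73.0, 94.0, 127.0, 163.0, 145.0, 130.0, 116.0, 104.0, 0.0 cfs.
ΣQ_DR = 1017 cfs.
With Δt = 3 h = 10800 s, V = ΣQ_DR · Δt = 1017 × 10800 = 1.10 × 10^7 ft³.

V ≈ 1.10 × 10^7 ft³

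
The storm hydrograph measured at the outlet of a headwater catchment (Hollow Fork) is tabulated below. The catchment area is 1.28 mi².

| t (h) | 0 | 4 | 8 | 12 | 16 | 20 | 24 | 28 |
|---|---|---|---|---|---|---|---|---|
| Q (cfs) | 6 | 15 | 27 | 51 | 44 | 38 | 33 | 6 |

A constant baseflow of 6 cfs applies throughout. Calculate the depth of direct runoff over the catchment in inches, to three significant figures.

d ≈ 0.833 in

Direct runoff: 0.0, 9.0, 21.0, 45.0, 38.0, 32.0, 27.0, 0.0 cfs; ΣQ_DR = 172.0 cfs.
V = ΣQ_DR · Δt = 172.0 × 14400 s = 2.477 × 10^6 ft³.
Over A = 1.28 mi², depth = V / A = 0.833 in.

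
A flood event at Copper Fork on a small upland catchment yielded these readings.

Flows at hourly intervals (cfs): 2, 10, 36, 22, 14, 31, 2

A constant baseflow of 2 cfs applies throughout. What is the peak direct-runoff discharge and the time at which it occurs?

Q_p = 34.0 cfs at t = 2 h

Subtracting baseflow gives direct-runoff ordinates: 0.0, 8.0, 34.0, 20.0, 12.0, 29.0, 0.0 cfs.
The maximum is 34.0 cfs, occurring at the reading for t = 2 h.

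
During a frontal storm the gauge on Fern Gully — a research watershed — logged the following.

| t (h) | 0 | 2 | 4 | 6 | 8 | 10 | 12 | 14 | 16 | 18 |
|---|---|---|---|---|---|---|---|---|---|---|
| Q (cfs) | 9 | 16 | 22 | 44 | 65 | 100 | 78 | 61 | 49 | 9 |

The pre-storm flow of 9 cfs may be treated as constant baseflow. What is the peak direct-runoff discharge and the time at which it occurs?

Q_p = 91.0 cfs at t = 10 h

Subtracting baseflow gives direct-runoff ordinates: 0.0, 7.0, 13.0, 35.0, 56.0, 91.0, 69.0, 52.0, 40.0, 0.0 cfs.
The maximum is 91.0 cfs, occurring at the reading for t = 10 h.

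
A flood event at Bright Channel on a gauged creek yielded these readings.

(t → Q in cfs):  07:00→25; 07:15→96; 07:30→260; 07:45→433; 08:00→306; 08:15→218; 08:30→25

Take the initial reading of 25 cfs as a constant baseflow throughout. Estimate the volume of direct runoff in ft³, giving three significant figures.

Direct-runoff ordinates (Q − Q_b): 0.0, 71.0, 235.0, 408.0, 281.0, 193.0, 0.0 cfs.
ΣQ_DR = 1188 cfs.
With Δt = 0.25 h = 900 s, V = ΣQ_DR · Δt = 1188 × 900 = 1.07 × 10^6 ft³.

V ≈ 1.07 × 10^6 ft³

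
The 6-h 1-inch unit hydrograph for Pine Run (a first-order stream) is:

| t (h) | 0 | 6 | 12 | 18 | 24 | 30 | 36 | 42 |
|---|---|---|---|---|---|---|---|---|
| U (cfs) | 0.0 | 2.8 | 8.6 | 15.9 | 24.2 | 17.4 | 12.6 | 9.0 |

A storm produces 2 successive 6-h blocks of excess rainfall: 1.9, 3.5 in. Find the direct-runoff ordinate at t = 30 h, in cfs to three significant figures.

Q ≈ 118 cfs

By discrete convolution, Q_j = Σ (P_i / 1 in) · U_{j−i}.
At t = 30 h (j=5): Q = (1.9/1)·17.4 + (3.5/1)·24.2 = 118 cfs.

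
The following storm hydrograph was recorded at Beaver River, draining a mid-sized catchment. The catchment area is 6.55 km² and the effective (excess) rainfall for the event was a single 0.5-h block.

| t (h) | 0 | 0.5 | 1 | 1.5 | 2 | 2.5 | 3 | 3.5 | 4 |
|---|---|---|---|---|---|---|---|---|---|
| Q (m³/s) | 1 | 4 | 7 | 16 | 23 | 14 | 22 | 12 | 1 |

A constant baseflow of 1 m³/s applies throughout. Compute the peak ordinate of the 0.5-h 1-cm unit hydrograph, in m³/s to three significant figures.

Direct runoff: 0.0, 3.0, 6.0, 15.0, 22.0, 13.0, 21.0, 11.0, 0.0 m³/s; ΣQ_DR = 91.00 m³/s, peak = 22.0 m³/s.
Runoff depth d = ΣQ_DR·Δt / A = 91.00 × 1800 / (6.55 km²) = 25.01 mm.
The 1-cm UH is the DRH scaled by (10 mm)/d, so U_p = 22.0 × 10/25.01 = 8.80 m³/s.

U_p ≈ 8.80 m³/s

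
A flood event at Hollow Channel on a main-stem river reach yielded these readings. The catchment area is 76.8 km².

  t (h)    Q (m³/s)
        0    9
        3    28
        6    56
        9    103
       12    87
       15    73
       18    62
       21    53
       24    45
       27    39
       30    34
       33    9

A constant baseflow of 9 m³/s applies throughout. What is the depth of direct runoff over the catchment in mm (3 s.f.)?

d ≈ 68.9 mm

Direct runoff: 0.0, 19.0, 47.0, 94.0, 78.0, 64.0, 53.0, 44.0, 36.0, 30.0, 25.0, 0.0 m³/s; ΣQ_DR = 490.0 m³/s.
V = ΣQ_DR · Δt = 490.0 × 10800 s = 5.292 × 10^6 m³.
Over A = 76.8 km², depth = V / A = 68.9 mm.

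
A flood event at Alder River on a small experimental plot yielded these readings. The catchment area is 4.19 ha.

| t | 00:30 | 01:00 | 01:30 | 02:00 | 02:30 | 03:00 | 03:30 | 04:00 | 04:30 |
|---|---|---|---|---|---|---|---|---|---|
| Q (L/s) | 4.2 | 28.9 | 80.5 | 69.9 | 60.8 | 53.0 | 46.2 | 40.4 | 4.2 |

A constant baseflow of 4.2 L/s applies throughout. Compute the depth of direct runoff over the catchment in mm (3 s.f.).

Direct runoff: 0.0, 24.7, 76.3, 65.7, 56.6, 48.8, 42.0, 36.2, 0.0 L/s; ΣQ_DR = 350.3 L/s.
V = ΣQ_DR · Δt = 350.3 × 1800 s = 6.305 × 10^5 L.
Over A = 4.19 ha, depth = V / A = 15.0 mm.

d ≈ 15.0 mm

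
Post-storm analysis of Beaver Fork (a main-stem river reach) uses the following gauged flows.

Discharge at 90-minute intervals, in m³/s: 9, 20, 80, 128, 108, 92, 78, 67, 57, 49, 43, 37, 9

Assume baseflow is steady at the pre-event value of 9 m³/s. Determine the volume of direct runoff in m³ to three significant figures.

V ≈ 3.56 × 10^6 m³

Direct-runoff ordinates (Q − Q_b): 0.0, 11.0, 71.0, 119.0, 99.0, 83.0, 69.0, 58.0, 48.0, 40.0, 34.0, 28.0, 0.0 m³/s.
ΣQ_DR = 660.0 m³/s.
With Δt = 1.5 h = 5400 s, V = ΣQ_DR · Δt = 660.0 × 5400 = 3.56 × 10^6 m³.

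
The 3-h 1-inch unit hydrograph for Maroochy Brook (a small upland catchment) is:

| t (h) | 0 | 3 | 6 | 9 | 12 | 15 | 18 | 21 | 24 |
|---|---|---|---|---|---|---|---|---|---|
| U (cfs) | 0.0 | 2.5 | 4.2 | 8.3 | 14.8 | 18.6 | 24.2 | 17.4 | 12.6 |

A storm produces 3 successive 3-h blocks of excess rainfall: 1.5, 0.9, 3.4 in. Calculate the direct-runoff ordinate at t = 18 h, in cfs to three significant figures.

By discrete convolution, Q_j = Σ (P_i / 1 in) · U_{j−i}.
At t = 18 h (j=6): Q = (1.5/1)·24.2 + (0.9/1)·18.6 + (3.4/1)·14.8 = 103 cfs.

Q ≈ 103 cfs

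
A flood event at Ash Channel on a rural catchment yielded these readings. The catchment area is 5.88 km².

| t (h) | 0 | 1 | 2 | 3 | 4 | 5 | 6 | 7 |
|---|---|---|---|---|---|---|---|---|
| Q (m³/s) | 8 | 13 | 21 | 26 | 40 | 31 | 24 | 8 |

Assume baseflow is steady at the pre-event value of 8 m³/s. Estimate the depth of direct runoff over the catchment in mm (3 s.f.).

d ≈ 65.5 mm

Direct runoff: 0.0, 5.0, 13.0, 18.0, 32.0, 23.0, 16.0, 0.0 m³/s; ΣQ_DR = 107.0 m³/s.
V = ΣQ_DR · Δt = 107.0 × 3600 s = 3.852 × 10^5 m³.
Over A = 5.88 km², depth = V / A = 65.5 mm.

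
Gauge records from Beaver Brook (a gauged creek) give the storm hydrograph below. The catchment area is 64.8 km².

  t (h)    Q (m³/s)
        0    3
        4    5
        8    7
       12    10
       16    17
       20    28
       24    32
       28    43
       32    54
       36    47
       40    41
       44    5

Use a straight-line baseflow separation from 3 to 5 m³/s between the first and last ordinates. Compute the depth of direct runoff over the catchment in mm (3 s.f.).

d ≈ 54.2 mm

Direct runoff: 0.00, 1.82, 3.64, 6.45, 13.27, 24.09, 27.91, 38.73, 49.55, 42.36, 36.18, 0.00 m³/s; ΣQ_DR = 244.0 m³/s.
V = ΣQ_DR · Δt = 244.0 × 14400 s = 3.514 × 10^6 m³.
Over A = 64.8 km², depth = V / A = 54.2 mm.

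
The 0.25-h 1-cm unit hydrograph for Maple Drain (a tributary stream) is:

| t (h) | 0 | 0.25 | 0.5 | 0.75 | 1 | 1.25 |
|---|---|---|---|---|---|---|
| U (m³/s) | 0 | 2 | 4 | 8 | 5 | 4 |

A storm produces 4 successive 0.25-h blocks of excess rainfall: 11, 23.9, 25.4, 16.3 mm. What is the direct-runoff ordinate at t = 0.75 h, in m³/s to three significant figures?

By discrete convolution, Q_j = Σ (P_i / 10 mm) · U_{j−i}.
At t = 0.75 h (j=3): Q = (11/10)·8 + (23.9/10)·4 + (25.4/10)·2 + (16.3/10)·0 = 23.4 m³/s.

Q ≈ 23.4 m³/s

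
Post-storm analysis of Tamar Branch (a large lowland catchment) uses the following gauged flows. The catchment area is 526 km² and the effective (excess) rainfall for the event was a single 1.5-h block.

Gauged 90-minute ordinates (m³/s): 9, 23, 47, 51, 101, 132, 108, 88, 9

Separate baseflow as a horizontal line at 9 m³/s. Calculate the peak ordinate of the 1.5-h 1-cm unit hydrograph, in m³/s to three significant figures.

U_p ≈ 246 m³/s

Direct runoff: 0.0, 14.0, 38.0, 42.0, 92.0, 123.0, 99.0, 79.0, 0.0 m³/s; ΣQ_DR = 487.0 m³/s, peak = 123.0 m³/s.
Runoff depth d = ΣQ_DR·Δt / A = 487.0 × 5400 / (526 km²) = 5.000 mm.
The 1-cm UH is the DRH scaled by (10 mm)/d, so U_p = 123.0 × 10/5.000 = 246 m³/s.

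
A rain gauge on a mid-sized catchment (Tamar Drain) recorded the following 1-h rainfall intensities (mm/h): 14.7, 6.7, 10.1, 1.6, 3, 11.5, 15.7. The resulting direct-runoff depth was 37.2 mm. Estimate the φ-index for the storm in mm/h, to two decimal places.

φ ≈ 4.30 mm/h

Only the 5 blocks with intensity above φ contribute runoff: 14.7, 6.7, 10.1, 11.5, 15.7 mm/h.
Σ(I−φ)·Δt = d  ⇒  (14.7+6.7+10.1+11.5+15.7 − 5φ)·1 = 37.2
φ = (58.70 − 37.2/1) / 5 = 4.30 mm/h.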